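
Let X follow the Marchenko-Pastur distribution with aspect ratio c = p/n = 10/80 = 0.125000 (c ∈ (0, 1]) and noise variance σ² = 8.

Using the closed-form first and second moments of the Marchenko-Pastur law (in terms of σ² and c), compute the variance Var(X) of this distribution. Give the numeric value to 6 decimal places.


Recall the MP moments m_1 = E[X] = σ² and m_2 = E[X²] = σ⁴ (1 + c).
m_1 = E[X] = σ² = 8, so m_1² = 64.
m_2 = E[X²] = σ⁴ (1 + c) = 64 · (1 + 0.125000) = 64 · 1.125000 = 72.000000.
(Note m_2 − m_1² simplifies to c · σ⁴ = 0.125000 · 64.)

Var(X) = m_2 − m_1² = 72.000000 − 64 = 8.000000.


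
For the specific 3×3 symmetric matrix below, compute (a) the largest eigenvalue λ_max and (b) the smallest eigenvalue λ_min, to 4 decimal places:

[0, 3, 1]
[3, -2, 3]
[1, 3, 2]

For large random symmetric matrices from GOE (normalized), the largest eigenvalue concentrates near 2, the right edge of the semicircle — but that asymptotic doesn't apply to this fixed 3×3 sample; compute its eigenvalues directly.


Since M is real symmetric, all three eigenvalues are real; they are the roots of det(λI − M) = λ³ − (tr M) λ² + s λ − det M, where s is the sum of the principal 2×2 minors.
tr M = 0 + (-2) + 2 = 0.
s = (0·(-2) − 3²) + (0·2 − 1²) + ((-2)·2 − 3²) = -9 + (-1) + (-13) = -23.
det M (expand along row 1) = 0·(-13) − 3·3 + 1·11 = 2.
Characteristic polynomial: λ³ − 23λ − 2 = 0.
Substitute λ = y + (tr M)/3 = y + 0.000000 to remove the quadratic term: y³ + p·y + q = 0 with p = s − (tr M)²/3 = -23.000000 and q = −2(tr M)³/27 + (tr M)·s/3 − det M = -2.000000.
Three real roots ⇒ use the trigonometric (Viète) form: r = 2√(−p/3) = 5.537749, φ = arccos(3q/(p·r)) = arccos(0.047108) = 1.523671 rad.
y_k = r·cos(φ/3 − 2πk/3) for k = 0, 1, 2 gives y = 4.838732, -0.086985, -4.751747.
λ_k = y_k + 0.000000 gives λ = 4.8387, -0.0870, -4.7517 (check: the sum is 0.0000 = tr M).

Hence λ_max = 4.8387 and λ_min = -4.7517.


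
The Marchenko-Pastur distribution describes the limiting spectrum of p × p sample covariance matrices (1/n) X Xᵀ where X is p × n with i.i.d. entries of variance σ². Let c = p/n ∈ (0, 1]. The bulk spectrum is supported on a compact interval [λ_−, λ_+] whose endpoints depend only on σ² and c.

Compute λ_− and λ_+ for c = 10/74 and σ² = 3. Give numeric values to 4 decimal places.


c = 10/74 = 0.135135; √c = 0.367607.
λ_− = σ² (1 − √c)² = 3 · (1 − 0.367607)² = 3 · (0.632393)² = 1.199762.
λ_+ = σ² (1 + √c)² = 3 · (1 + 0.367607)² = 3 · (1.367607)² = 5.611049.

Rounded to 4 decimal places: λ_− ≈ 1.1998, λ_+ ≈ 5.6110.


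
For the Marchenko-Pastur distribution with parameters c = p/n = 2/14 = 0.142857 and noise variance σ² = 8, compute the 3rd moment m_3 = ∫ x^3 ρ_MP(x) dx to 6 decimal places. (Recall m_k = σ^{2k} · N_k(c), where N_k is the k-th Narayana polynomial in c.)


E[X³] = σ⁶ (1 + 3c + c²) (third MP moment). With σ² = 8 (so σ⁶ = 512) and c = 2/14 = 0.142857: E[X³] = 512 · (1 + 3·0.142857 + (0.142857)²) = 512 · 1.448980.

So E[X^3] = 741.877551.


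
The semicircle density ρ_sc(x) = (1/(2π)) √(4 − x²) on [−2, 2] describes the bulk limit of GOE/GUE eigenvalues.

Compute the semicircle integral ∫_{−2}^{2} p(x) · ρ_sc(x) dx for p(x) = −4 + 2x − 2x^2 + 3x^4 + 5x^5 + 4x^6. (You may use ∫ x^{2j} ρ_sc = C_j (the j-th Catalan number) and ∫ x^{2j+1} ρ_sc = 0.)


Write p(x) = Σ a_i x^i, split into monomials and integrate each against ρ_sc separately.
Using ∫ x^{2j} ρ_sc = C_j = (1/(j+1)) C(2j, j) (Catalan numbers) and ∫ x^{2j+1} ρ_sc = 0 (odd monomials vanish by symmetry):
  i = 0 (even): a_0 · C_{0} = -4 · 1 = -4
  i = 1 (odd): ∫ x^1 ρ_sc = 0 (vanishes)
  i = 2 (even): a_2 · C_{1} = -2 · 1 = -2
  i = 4 (even): a_4 · C_{2} = 3 · 2 = 6
  i = 5 (odd): ∫ x^5 ρ_sc = 0 (vanishes)
  i = 6 (even): a_6 · C_{3} = 4 · 5 = 20

Summing the contributions: ∫_{−2}^{2} p(x) ρ_sc(x) dx = (-4) + (-2) + 6 + 20 = 20.


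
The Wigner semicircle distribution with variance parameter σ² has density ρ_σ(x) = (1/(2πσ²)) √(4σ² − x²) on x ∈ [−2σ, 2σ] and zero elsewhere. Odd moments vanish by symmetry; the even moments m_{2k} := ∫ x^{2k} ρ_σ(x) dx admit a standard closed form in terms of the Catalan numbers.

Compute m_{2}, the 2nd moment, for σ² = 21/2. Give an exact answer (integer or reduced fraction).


By the scaled semicircle moment identity, m_{2k} = σ^{2k} · C_k with k = 1.
C_1 = (1/(k+1)) · C(2k, k) = (1/2) · C(2, 1) = (1/2) · 2 = 1.
σ^{2k} = (σ²)^k = (21/2)^1 = 21/2.

Therefore m_{2} = σ^{2} · C_1 = (21/2) · 1 = 21/2.


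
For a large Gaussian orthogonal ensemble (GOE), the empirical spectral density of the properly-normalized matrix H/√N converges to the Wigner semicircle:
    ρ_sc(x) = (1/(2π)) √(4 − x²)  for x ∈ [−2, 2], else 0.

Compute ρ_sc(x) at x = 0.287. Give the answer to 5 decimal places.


ρ_sc(x) = (1/(2π)) √(4 − x²). With x = 0.287:
  4 − x² = 4 − (0.287)² = 4 − 0.082369 = 3.917631.
  √(4 − x²) = 1.979301.
  1/(2π) = 0.159155.
  ρ_sc(0.287) = 0.159155 · 1.979301 = 0.315015.

Rounded to 5 decimal places: ρ_sc(0.287) ≈ 0.31502.


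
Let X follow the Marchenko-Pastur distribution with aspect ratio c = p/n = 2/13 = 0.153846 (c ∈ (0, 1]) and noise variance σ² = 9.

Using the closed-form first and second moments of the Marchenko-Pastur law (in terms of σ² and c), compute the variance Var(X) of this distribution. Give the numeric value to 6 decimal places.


Recall the MP moments m_1 = E[X] = σ² and m_2 = E[X²] = σ⁴ (1 + c).
m_1 = E[X] = σ² = 9, so m_1² = 81.
m_2 = E[X²] = σ⁴ (1 + c) = 81 · (1 + 0.153846) = 81 · 1.153846 = 93.461538.
(Note m_2 − m_1² simplifies to c · σ⁴ = 0.153846 · 81.)

Var(X) = m_2 − m_1² = 93.461538 − 81 = 12.461538.


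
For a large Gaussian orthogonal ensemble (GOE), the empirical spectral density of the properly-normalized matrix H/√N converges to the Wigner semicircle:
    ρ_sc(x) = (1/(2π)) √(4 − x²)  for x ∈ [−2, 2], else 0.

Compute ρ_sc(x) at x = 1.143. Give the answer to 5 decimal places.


ρ_sc(x) = (1/(2π)) √(4 − x²). With x = 1.143:
  4 − x² = 4 − (1.143)² = 4 − 1.306449 = 2.693551.
  √(4 − x²) = 1.641204.
  1/(2π) = 0.159155.
  ρ_sc(1.143) = 0.159155 · 1.641204 = 0.261206.

Rounded to 5 decimal places: ρ_sc(1.143) ≈ 0.26121.


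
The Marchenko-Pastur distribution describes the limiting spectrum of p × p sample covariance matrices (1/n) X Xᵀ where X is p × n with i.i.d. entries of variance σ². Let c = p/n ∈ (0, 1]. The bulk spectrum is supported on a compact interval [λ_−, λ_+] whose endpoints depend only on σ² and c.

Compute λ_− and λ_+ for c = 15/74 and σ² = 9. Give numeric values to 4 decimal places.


c = 15/74 = 0.202703; √c = 0.450225.
λ_− = σ² (1 − √c)² = 9 · (1 − 0.450225)² = 9 · (0.549775)² = 2.720271.
λ_+ = σ² (1 + √c)² = 9 · (1 + 0.450225)² = 9 · (1.450225)² = 18.928377.

Rounded to 4 decimal places: λ_− ≈ 2.7203, λ_+ ≈ 18.9284.


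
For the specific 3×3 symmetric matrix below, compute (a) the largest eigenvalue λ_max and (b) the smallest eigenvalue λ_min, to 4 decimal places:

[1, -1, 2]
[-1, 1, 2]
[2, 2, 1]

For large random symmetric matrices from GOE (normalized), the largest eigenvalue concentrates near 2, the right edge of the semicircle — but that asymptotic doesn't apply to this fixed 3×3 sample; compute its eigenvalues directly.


Since M is real symmetric, all three eigenvalues are real; they are the roots of det(λI − M) = λ³ − (tr M) λ² + s λ − det M, where s is the sum of the principal 2×2 minors.
tr M = 1 + 1 + 1 = 3.
s = (1·1 − (-1)²) + (1·1 − 2²) + (1·1 − 2²) = 0 + (-3) + (-3) = -6.
det M (expand along row 1) = 1·(-3) − (-1)·(-5) + 2·(-4) = -16.
Characteristic polynomial: λ³ − 3λ² − 6λ + 16 = 0.
Substitute λ = y + (tr M)/3 = y + 1.000000 to remove the quadratic term: y³ + p·y + q = 0 with p = s − (tr M)²/3 = -9.000000 and q = −2(tr M)³/27 + (tr M)·s/3 − det M = 8.000000.
Three real roots ⇒ use the trigonometric (Viète) form: r = 2√(−p/3) = 3.464102, φ = arccos(3q/(p·r)) = arccos(-0.769800) = 2.449325 rad.
y_k = r·cos(φ/3 − 2πk/3) for k = 0, 1, 2 gives y = 2.372281, 1.000000, -3.372281.
λ_k = y_k + 1.000000 gives λ = 3.3723, 2.0000, -2.3723 (check: the sum is 3.0000 = tr M).

Hence λ_max = 3.3723 and λ_min = -2.3723.


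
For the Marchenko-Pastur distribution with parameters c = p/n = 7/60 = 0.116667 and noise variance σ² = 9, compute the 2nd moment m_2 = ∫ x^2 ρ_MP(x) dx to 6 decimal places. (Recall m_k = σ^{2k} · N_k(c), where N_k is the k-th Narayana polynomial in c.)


E[X²] = σ⁴ (1 + c) (second MP moment). With σ² = 9 (so σ⁴ = 81) and c = 7/60 = 0.116667: E[X²] = 81 · (1 + 0.116667) = 81 · 1.116667.

So E[X^2] = 90.450000.


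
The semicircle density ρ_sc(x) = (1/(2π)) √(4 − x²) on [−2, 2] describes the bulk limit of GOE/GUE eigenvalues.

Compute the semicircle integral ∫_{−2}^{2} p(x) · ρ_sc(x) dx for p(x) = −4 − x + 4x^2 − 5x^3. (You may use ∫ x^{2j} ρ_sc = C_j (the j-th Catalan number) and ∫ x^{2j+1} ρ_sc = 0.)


Write p(x) = Σ a_i x^i, split into monomials and integrate each against ρ_sc separately.
Using ∫ x^{2j} ρ_sc = C_j = (1/(j+1)) C(2j, j) (Catalan numbers) and ∫ x^{2j+1} ρ_sc = 0 (odd monomials vanish by symmetry):
  i = 0 (even): a_0 · C_{0} = -4 · 1 = -4
  i = 1 (odd): ∫ x^1 ρ_sc = 0 (vanishes)
  i = 2 (even): a_2 · C_{1} = 4 · 1 = 4
  i = 3 (odd): ∫ x^3 ρ_sc = 0 (vanishes)

Summing the contributions: ∫_{−2}^{2} p(x) ρ_sc(x) dx = (-4) + 4 = 0.


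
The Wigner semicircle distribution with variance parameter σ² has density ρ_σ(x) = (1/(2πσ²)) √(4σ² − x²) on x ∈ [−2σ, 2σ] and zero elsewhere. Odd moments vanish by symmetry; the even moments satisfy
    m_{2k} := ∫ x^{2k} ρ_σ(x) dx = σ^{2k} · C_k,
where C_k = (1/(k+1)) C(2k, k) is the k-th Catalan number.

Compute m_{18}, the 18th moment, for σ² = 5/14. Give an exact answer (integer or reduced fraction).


By the scaled semicircle moment identity, m_{2k} = σ^{2k} · C_k with k = 9.
C_9 = (1/(k+1)) · C(2k, k) = (1/10) · C(18, 9) = (1/10) · 48620 = 4862.
σ^{2k} = (σ²)^k = (5/14)^9 = 1953125/20661046784.

Therefore m_{18} = σ^{18} · C_9 = (1953125/20661046784) · 4862 = 4748046875/10330523392.


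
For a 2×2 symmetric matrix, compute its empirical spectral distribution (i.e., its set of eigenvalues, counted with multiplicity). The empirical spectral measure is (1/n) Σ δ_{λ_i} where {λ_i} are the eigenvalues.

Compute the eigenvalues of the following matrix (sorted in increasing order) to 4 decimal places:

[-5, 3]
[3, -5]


Since M is real symmetric, both eigenvalues are real; they are the roots of det(λI − M) = λ² − (tr M) λ + det M.
tr M = -5 + (-5) = -10.
det M = (-5)·(-5) − 3² = 25 − 9 = 16.
Characteristic polynomial: λ² + 10λ + 16 = 0.
Discriminant Δ = (tr M)² − 4·det M = 100 − 64 = 36; √Δ = 6.000000.
λ = (tr M ± √Δ)/2 = (-10 ± 6.000000)/2, giving (tr M − √Δ)/2 = -8.0000 and (tr M + √Δ)/2 = -2.0000.

Eigenvalues sorted in increasing order: [-8.0000, -2.0000].


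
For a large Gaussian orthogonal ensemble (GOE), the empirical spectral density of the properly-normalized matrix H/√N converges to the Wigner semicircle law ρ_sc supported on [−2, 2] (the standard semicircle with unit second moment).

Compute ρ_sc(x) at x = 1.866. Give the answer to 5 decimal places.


ρ_sc(x) = (1/(2π)) √(4 − x²). With x = 1.866:
  4 − x² = 4 − (1.866)² = 4 − 3.481956 = 0.518044.
  √(4 − x²) = 0.719753.
  1/(2π) = 0.159155.
  ρ_sc(1.866) = 0.159155 · 0.719753 = 0.114552.

Rounded to 5 decimal places: ρ_sc(1.866) ≈ 0.11455.


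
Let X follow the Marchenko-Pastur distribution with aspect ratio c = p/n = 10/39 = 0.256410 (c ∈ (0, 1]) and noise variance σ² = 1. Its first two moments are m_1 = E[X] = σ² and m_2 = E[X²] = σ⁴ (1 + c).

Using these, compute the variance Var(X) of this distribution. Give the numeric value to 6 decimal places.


m_1 = E[X] = σ² = 1, so m_1² = 1.
m_2 = E[X²] = σ⁴ (1 + c) = 1 · (1 + 0.256410) = 1 · 1.256410 = 1.256410.
(Note m_2 − m_1² simplifies to c · σ⁴ = 0.256410 · 1.)

Var(X) = m_2 − m_1² = 1.256410 − 1 = 0.256410.


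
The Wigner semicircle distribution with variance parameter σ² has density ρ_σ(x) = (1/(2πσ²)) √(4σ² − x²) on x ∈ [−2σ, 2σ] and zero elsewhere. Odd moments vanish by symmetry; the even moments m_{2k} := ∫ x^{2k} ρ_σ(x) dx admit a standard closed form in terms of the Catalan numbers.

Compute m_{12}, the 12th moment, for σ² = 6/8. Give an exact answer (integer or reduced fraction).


By the scaled semicircle moment identity, m_{2k} = σ^{2k} · C_k with k = 6.
C_6 = (1/(k+1)) · C(2k, k) = (1/7) · C(12, 6) = (1/7) · 924 = 132.
σ^{2k} = (σ²)^k = (6/8)^6 = 729/4096.

Therefore m_{12} = σ^{12} · C_6 = (729/4096) · 132 = 24057/1024.


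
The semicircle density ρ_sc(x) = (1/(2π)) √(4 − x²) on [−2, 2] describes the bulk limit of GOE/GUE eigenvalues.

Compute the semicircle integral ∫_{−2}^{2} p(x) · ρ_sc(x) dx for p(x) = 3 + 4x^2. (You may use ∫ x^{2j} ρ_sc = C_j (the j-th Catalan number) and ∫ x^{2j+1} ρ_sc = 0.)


Write p(x) = Σ a_i x^i, split into monomials and integrate each against ρ_sc separately.
Using ∫ x^{2j} ρ_sc = C_j = (1/(j+1)) C(2j, j) (Catalan numbers) and ∫ x^{2j+1} ρ_sc = 0 (odd monomials vanish by symmetry):
  i = 0 (even): a_0 · C_{0} = 3 · 1 = 3
  i = 2 (even): a_2 · C_{1} = 4 · 1 = 4

Summing the contributions: ∫_{−2}^{2} p(x) ρ_sc(x) dx = 3 + 4 = 7.


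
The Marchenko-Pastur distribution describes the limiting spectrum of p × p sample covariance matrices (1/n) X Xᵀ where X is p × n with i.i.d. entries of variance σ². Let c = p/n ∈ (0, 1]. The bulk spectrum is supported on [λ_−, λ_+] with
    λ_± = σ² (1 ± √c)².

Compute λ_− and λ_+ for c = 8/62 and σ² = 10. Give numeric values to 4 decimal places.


c = 8/62 = 0.129032; √c = 0.359211.
λ_− = σ² (1 − √c)² = 10 · (1 − 0.359211)² = 10 · (0.640789)² = 4.106110.
λ_+ = σ² (1 + √c)² = 10 · (1 + 0.359211)² = 10 · (1.359211)² = 18.474535.

Rounded to 4 decimal places: λ_− ≈ 4.1061, λ_+ ≈ 18.4745.


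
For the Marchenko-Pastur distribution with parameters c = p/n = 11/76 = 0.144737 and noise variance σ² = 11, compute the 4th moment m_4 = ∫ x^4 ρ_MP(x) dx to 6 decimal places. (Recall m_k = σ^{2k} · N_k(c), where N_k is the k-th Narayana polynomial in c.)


E[X⁴] = σ⁸ (1 + 6c + 6c² + c³) (fourth MP moment). With σ² = 11 (so σ⁸ = 14641) and c = 11/76 = 0.144737: E[X⁴] = 14641 · (1 + 6·0.144737 + 6·(0.144737)² + (0.144737)³) = 14641 · 1.997146.

So E[X^4] = 29240.209166.


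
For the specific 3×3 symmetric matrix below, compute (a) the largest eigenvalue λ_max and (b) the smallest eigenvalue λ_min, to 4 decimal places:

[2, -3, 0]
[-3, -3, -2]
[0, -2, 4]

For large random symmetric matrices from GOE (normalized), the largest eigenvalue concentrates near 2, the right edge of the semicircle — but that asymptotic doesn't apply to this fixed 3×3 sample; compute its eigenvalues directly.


Since M is real symmetric, all three eigenvalues are real; they are the roots of det(λI − M) = λ³ − (tr M) λ² + s λ − det M, where s is the sum of the principal 2×2 minors.
tr M = 2 + (-3) + 4 = 3.
s = (2·(-3) − (-3)²) + (2·4 − 0²) + ((-3)·4 − (-2)²) = -15 + 8 + (-16) = -23.
det M (expand along row 1) = 2·(-16) − (-3)·(-12) + 0·6 = -68.
Characteristic polynomial: λ³ − 3λ² − 23λ + 68 = 0.
Substitute λ = y + (tr M)/3 = y + 1.000000 to remove the quadratic term: y³ + p·y + q = 0 with p = s − (tr M)²/3 = -26.000000 and q = −2(tr M)³/27 + (tr M)·s/3 − det M = 43.000000.
Three real roots ⇒ use the trigonometric (Viète) form: r = 2√(−p/3) = 5.887841, φ = arccos(3q/(p·r)) = arccos(-0.842675) = 2.573029 rad.
y_k = r·cos(φ/3 − 2πk/3) for k = 0, 1, 2 gives y = 3.851805, 1.930611, -5.782416.
λ_k = y_k + 1.000000 gives λ = 4.8518, 2.9306, -4.7824 (check: the sum is 3.0000 = tr M).

Hence λ_max = 4.8518 and λ_min = -4.7824.


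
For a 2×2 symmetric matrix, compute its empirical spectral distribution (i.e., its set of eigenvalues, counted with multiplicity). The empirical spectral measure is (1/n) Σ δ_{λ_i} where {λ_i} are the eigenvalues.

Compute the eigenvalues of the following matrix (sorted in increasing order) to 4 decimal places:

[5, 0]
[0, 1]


Since M is real symmetric, both eigenvalues are real; they are the roots of det(λI − M) = λ² − (tr M) λ + det M.
tr M = 5 + 1 = 6.
det M = 5·1 − 0² = 5 − 0 = 5.
Characteristic polynomial: λ² − 6λ + 5 = 0.
Discriminant Δ = (tr M)² − 4·det M = 36 − 20 = 16; √Δ = 4.000000.
λ = (tr M ± √Δ)/2 = (6 ± 4.000000)/2, giving (tr M − √Δ)/2 = 1.0000 and (tr M + √Δ)/2 = 5.0000.

Eigenvalues sorted in increasing order: [1.0000, 5.0000].


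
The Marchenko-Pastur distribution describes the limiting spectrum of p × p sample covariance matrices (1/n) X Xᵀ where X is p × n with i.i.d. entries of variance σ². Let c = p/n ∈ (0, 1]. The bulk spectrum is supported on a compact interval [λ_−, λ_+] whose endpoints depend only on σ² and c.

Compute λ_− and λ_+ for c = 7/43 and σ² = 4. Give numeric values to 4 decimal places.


c = 7/43 = 0.162791; √c = 0.403473.
λ_− = σ² (1 − √c)² = 4 · (1 − 0.403473)² = 4 · (0.596527)² = 1.423376.
λ_+ = σ² (1 + √c)² = 4 · (1 + 0.403473)² = 4 · (1.403473)² = 7.878949.

Rounded to 4 decimal places: λ_− ≈ 1.4234, λ_+ ≈ 7.8789.


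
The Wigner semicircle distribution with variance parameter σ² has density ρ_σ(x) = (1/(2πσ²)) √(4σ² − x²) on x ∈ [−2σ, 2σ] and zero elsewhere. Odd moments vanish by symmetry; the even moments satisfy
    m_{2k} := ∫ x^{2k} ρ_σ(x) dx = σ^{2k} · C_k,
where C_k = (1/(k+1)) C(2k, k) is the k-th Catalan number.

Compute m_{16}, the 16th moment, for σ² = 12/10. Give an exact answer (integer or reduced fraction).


By the scaled semicircle moment identity, m_{2k} = σ^{2k} · C_k with k = 8.
C_8 = (1/(k+1)) · C(2k, k) = (1/9) · C(16, 8) = (1/9) · 12870 = 1430.
σ^{2k} = (σ²)^k = (12/10)^8 = 1679616/390625.

Therefore m_{16} = σ^{16} · C_8 = (1679616/390625) · 1430 = 480370176/78125.


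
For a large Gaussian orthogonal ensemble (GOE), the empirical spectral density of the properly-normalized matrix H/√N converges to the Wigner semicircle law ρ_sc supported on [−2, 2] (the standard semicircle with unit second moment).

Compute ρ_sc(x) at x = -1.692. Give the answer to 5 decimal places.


ρ_sc(x) = (1/(2π)) √(4 − x²). With x = -1.692:
  4 − x² = 4 − (-1.692)² = 4 − 2.862864 = 1.137136.
  √(4 − x²) = 1.066366.
  1/(2π) = 0.159155.
  ρ_sc(-1.692) = 0.159155 · 1.066366 = 0.169717.

Rounded to 5 decimal places: ρ_sc(-1.692) ≈ 0.16972.


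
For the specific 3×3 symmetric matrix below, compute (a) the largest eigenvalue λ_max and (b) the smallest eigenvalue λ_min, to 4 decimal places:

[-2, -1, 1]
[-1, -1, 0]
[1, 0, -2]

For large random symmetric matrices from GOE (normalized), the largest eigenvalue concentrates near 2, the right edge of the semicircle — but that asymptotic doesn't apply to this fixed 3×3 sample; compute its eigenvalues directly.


Since M is real symmetric, all three eigenvalues are real; they are the roots of det(λI − M) = λ³ − (tr M) λ² + s λ − det M, where s is the sum of the principal 2×2 minors.
tr M = -2 + (-1) + (-2) = -5.
s = ((-2)·(-1) − (-1)²) + ((-2)·(-2) − 1²) + ((-1)·(-2) − 0²) = 1 + 3 + 2 = 6.
det M (expand along row 1) = (-2)·2 − (-1)·2 + 1·1 = -1.
Characteristic polynomial: λ³ + 5λ² + 6λ + 1 = 0.
Substitute λ = y + (tr M)/3 = y − 1.666667 to remove the quadratic term: y³ + p·y + q = 0 with p = s − (tr M)²/3 = -2.333333 and q = −2(tr M)³/27 + (tr M)·s/3 − det M = 0.259259.
Three real roots ⇒ use the trigonometric (Viète) form: r = 2√(−p/3) = 1.763834, φ = arccos(3q/(p·r)) = arccos(-0.188982) = 1.760922 rad.
y_k = r·cos(φ/3 − 2πk/3) for k = 0, 1, 2 gives y = 1.468604, 0.111709, -1.580313.
λ_k = y_k − 1.666667 gives λ = -0.1981, -1.5550, -3.2470 (check: the sum is -5.0000 = tr M).

Hence λ_max = -0.1981 and λ_min = -3.2470.


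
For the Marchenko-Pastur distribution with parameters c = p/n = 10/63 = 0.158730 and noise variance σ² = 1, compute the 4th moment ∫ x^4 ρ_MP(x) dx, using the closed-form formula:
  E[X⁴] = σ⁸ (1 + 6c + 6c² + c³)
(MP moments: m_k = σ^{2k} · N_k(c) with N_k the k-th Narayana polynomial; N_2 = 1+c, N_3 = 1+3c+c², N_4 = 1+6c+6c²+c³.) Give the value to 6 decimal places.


E[X⁴] = σ⁸ (1 + 6c + 6c² + c³) (fourth MP moment). With σ² = 1 (so σ⁸ = 1) and c = 10/63 = 0.158730: E[X⁴] = 1 · (1 + 6·0.158730 + 6·(0.158730)² + (0.158730)³) = 1 · 2.107552.

So E[X^4] = 2.107552.


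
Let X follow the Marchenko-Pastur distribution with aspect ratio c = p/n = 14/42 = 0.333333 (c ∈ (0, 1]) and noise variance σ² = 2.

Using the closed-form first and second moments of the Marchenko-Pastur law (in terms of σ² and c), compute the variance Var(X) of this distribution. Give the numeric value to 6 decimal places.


Recall the MP moments m_1 = E[X] = σ² and m_2 = E[X²] = σ⁴ (1 + c).
m_1 = E[X] = σ² = 2, so m_1² = 4.
m_2 = E[X²] = σ⁴ (1 + c) = 4 · (1 + 0.333333) = 4 · 1.333333 = 5.333333.
(Note m_2 − m_1² simplifies to c · σ⁴ = 0.333333 · 4.)

Var(X) = m_2 − m_1² = 5.333333 − 4 = 1.333333.


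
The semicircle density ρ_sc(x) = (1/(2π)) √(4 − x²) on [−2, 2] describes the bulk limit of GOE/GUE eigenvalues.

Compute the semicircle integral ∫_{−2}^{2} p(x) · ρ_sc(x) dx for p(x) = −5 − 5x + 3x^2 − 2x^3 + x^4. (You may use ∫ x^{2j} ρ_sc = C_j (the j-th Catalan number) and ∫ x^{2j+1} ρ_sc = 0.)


Write p(x) = Σ a_i x^i, split into monomials and integrate each against ρ_sc separately.
Using ∫ x^{2j} ρ_sc = C_j = (1/(j+1)) C(2j, j) (Catalan numbers) and ∫ x^{2j+1} ρ_sc = 0 (odd monomials vanish by symmetry):
  i = 0 (even): a_0 · C_{0} = -5 · 1 = -5
  i = 1 (odd): ∫ x^1 ρ_sc = 0 (vanishes)
  i = 2 (even): a_2 · C_{1} = 3 · 1 = 3
  i = 3 (odd): ∫ x^3 ρ_sc = 0 (vanishes)
  i = 4 (even): a_4 · C_{2} = 1 · 2 = 2

Summing the contributions: ∫_{−2}^{2} p(x) ρ_sc(x) dx = (-5) + 3 + 2 = 0.


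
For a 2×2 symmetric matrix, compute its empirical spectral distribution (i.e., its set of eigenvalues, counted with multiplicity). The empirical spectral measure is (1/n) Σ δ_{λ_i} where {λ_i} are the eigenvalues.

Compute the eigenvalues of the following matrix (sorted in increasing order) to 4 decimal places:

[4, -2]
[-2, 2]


Since M is real symmetric, both eigenvalues are real; they are the roots of det(λI − M) = λ² − (tr M) λ + det M.
tr M = 4 + 2 = 6.
det M = 4·2 − (-2)² = 8 − 4 = 4.
Characteristic polynomial: λ² − 6λ + 4 = 0.
Discriminant Δ = (tr M)² − 4·det M = 36 − 16 = 20; √Δ = 4.472136.
λ = (tr M ± √Δ)/2 = (6 ± 4.472136)/2, giving (tr M − √Δ)/2 = 0.7639 and (tr M + √Δ)/2 = 5.2361.

Eigenvalues sorted in increasing order: [0.7639, 5.2361].


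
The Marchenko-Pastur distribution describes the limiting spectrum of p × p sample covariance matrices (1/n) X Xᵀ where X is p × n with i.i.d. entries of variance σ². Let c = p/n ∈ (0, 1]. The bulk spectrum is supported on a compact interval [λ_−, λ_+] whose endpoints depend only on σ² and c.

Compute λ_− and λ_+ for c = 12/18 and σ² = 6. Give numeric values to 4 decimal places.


c = 12/18 = 0.666667; √c = 0.816497.
λ_− = σ² (1 − √c)² = 6 · (1 − 0.816497)² = 6 · (0.183503)² = 0.202041.
λ_+ = σ² (1 + √c)² = 6 · (1 + 0.816497)² = 6 · (1.816497)² = 19.797959.

Rounded to 4 decimal places: λ_− ≈ 0.2020, λ_+ ≈ 19.7980.


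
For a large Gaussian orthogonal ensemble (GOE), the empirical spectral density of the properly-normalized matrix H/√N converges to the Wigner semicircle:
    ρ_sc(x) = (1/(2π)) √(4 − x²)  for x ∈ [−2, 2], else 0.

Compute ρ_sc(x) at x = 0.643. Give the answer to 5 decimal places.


ρ_sc(x) = (1/(2π)) √(4 − x²). With x = 0.643:
  4 − x² = 4 − (0.643)² = 4 − 0.413449 = 3.586551.
  √(4 − x²) = 1.893819.
  1/(2π) = 0.159155.
  ρ_sc(0.643) = 0.159155 · 1.893819 = 0.301411.

Rounded to 5 decimal places: ρ_sc(0.643) ≈ 0.30141.


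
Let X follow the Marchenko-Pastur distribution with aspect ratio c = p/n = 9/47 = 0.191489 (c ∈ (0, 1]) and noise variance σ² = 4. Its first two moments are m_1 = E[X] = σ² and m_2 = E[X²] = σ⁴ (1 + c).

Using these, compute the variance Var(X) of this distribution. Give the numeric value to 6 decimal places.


m_1 = E[X] = σ² = 4, so m_1² = 16.
m_2 = E[X²] = σ⁴ (1 + c) = 16 · (1 + 0.191489) = 16 · 1.191489 = 19.063830.
(Note m_2 − m_1² simplifies to c · σ⁴ = 0.191489 · 16.)

Var(X) = m_2 − m_1² = 19.063830 − 16 = 3.063830.


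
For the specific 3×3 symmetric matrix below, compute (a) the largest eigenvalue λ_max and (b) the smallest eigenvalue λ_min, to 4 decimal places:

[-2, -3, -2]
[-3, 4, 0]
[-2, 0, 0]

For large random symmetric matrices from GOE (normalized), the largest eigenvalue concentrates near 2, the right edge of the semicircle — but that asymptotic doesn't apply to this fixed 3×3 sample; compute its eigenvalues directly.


Since M is real symmetric, all three eigenvalues are real; they are the roots of det(λI − M) = λ³ − (tr M) λ² + s λ − det M, where s is the sum of the principal 2×2 minors.
tr M = -2 + 4 + 0 = 2.
s = ((-2)·4 − (-3)²) + ((-2)·0 − (-2)²) + (4·0 − 0²) = -17 + (-4) + 0 = -21.
det M (expand along row 1) = (-2)·0 − (-3)·0 + (-2)·8 = -16.
Characteristic polynomial: λ³ − 2λ² − 21λ + 16 = 0.
Substitute λ = y + (tr M)/3 = y + 0.666667 to remove the quadratic term: y³ + p·y + q = 0 with p = s − (tr M)²/3 = -22.333333 and q = −2(tr M)³/27 + (tr M)·s/3 − det M = 1.407407.
Three real roots ⇒ use the trigonometric (Viète) form: r = 2√(−p/3) = 5.456902, φ = arccos(3q/(p·r)) = arccos(-0.034645) = 1.605448 rad.
y_k = r·cos(φ/3 − 2πk/3) for k = 0, 1, 2 gives y = 4.693986, 0.063029, -4.757015.
λ_k = y_k + 0.666667 gives λ = 5.3607, 0.7297, -4.0903 (check: the sum is 2.0000 = tr M).

Hence λ_max = 5.3607 and λ_min = -4.0903.


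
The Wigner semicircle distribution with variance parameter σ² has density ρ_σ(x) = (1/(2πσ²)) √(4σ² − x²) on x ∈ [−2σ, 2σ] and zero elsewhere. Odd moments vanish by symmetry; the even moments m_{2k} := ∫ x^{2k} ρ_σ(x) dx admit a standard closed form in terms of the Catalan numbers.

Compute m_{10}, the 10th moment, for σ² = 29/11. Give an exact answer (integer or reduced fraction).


By the scaled semicircle moment identity, m_{2k} = σ^{2k} · C_k with k = 5.
C_5 = (1/(k+1)) · C(2k, k) = (1/6) · C(10, 5) = (1/6) · 252 = 42.
σ^{2k} = (σ²)^k = (29/11)^5 = 20511149/161051.

Therefore m_{10} = σ^{10} · C_5 = (20511149/161051) · 42 = 861468258/161051.


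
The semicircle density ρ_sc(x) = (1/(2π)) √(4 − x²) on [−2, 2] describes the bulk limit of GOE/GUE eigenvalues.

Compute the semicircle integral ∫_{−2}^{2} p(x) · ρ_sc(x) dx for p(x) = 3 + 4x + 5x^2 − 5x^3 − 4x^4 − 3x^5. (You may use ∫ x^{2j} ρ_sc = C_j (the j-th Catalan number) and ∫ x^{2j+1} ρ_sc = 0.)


Write p(x) = Σ a_i x^i, split into monomials and integrate each against ρ_sc separately.
Using ∫ x^{2j} ρ_sc = C_j = (1/(j+1)) C(2j, j) (Catalan numbers) and ∫ x^{2j+1} ρ_sc = 0 (odd monomials vanish by symmetry):
  i = 0 (even): a_0 · C_{0} = 3 · 1 = 3
  i = 1 (odd): ∫ x^1 ρ_sc = 0 (vanishes)
  i = 2 (even): a_2 · C_{1} = 5 · 1 = 5
  i = 3 (odd): ∫ x^3 ρ_sc = 0 (vanishes)
  i = 4 (even): a_4 · C_{2} = -4 · 2 = -8
  i = 5 (odd): ∫ x^5 ρ_sc = 0 (vanishes)

Summing the contributions: ∫_{−2}^{2} p(x) ρ_sc(x) dx = 3 + 5 + (-8) = 0.


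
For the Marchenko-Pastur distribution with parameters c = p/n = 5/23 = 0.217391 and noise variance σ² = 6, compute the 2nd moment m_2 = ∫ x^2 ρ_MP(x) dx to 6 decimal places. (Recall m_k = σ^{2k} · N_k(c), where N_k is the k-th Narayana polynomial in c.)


E[X²] = σ⁴ (1 + c) (second MP moment). With σ² = 6 (so σ⁴ = 36) and c = 5/23 = 0.217391: E[X²] = 36 · (1 + 0.217391) = 36 · 1.217391.

So E[X^2] = 43.826087.


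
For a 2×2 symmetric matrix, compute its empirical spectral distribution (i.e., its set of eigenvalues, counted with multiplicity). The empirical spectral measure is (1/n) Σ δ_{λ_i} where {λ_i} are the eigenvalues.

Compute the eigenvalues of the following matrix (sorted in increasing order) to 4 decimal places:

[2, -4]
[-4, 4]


Since M is real symmetric, both eigenvalues are real; they are the roots of det(λI − M) = λ² − (tr M) λ + det M.
tr M = 2 + 4 = 6.
det M = 2·4 − (-4)² = 8 − 16 = -8.
Characteristic polynomial: λ² − 6λ − 8 = 0.
Discriminant Δ = (tr M)² − 4·det M = 36 − (-32) = 68; √Δ = 8.246211.
λ = (tr M ± √Δ)/2 = (6 ± 8.246211)/2, giving (tr M − √Δ)/2 = -1.1231 and (tr M + √Δ)/2 = 7.1231.

Eigenvalues sorted in increasing order: [-1.1231, 7.1231].


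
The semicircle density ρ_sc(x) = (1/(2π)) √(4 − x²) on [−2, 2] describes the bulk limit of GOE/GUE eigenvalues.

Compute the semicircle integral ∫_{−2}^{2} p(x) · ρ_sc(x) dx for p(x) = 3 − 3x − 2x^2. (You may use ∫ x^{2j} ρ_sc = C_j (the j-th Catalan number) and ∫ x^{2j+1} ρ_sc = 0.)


Write p(x) = Σ a_i x^i, split into monomials and integrate each against ρ_sc separately.
Using ∫ x^{2j} ρ_sc = C_j = (1/(j+1)) C(2j, j) (Catalan numbers) and ∫ x^{2j+1} ρ_sc = 0 (odd monomials vanish by symmetry):
  i = 0 (even): a_0 · C_{0} = 3 · 1 = 3
  i = 1 (odd): ∫ x^1 ρ_sc = 0 (vanishes)
  i = 2 (even): a_2 · C_{1} = -2 · 1 = -2

Summing the contributions: ∫_{−2}^{2} p(x) ρ_sc(x) dx = 3 + (-2) = 1.


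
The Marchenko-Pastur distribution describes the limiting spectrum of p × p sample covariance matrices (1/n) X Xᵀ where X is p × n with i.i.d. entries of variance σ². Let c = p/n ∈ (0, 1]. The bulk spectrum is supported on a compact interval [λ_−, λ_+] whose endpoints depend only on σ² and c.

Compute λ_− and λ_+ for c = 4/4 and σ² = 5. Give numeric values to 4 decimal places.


c = 4/4 = 1.000000; √c = 1.000000.
λ_− = σ² (1 − √c)² = 5 · (1 − 1.000000)² = 5 · (0.000000)² = 0.000000.
λ_+ = σ² (1 + √c)² = 5 · (1 + 1.000000)² = 5 · (2.000000)² = 20.000000.

Rounded to 4 decimal places: λ_− ≈ 0.0000, λ_+ ≈ 20.0000.


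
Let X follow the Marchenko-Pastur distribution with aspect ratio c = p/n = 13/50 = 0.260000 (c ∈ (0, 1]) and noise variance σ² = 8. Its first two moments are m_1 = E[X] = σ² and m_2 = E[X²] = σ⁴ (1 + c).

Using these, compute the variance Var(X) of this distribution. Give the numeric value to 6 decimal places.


m_1 = E[X] = σ² = 8, so m_1² = 64.
m_2 = E[X²] = σ⁴ (1 + c) = 64 · (1 + 0.260000) = 64 · 1.260000 = 80.640000.
(Note m_2 − m_1² simplifies to c · σ⁴ = 0.260000 · 64.)

Var(X) = m_2 − m_1² = 80.640000 − 64 = 16.640000.


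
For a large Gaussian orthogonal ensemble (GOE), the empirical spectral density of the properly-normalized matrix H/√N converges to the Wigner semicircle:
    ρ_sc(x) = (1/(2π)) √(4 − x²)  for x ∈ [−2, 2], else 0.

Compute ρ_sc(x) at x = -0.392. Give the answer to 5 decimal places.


ρ_sc(x) = (1/(2π)) √(4 − x²). With x = -0.392:
  4 − x² = 4 − (-0.392)² = 4 − 0.153664 = 3.846336.
  √(4 − x²) = 1.961208.
  1/(2π) = 0.159155.
  ρ_sc(-0.392) = 0.159155 · 1.961208 = 0.312136.

Rounded to 5 decimal places: ρ_sc(-0.392) ≈ 0.31214.


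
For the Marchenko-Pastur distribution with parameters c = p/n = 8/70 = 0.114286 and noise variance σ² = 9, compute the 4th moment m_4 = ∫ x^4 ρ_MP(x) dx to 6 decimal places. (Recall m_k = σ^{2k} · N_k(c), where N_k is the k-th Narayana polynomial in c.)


E[X⁴] = σ⁸ (1 + 6c + 6c² + c³) (fourth MP moment). With σ² = 9 (so σ⁸ = 6561) and c = 8/70 = 0.114286: E[X⁴] = 6561 · (1 + 6·0.114286 + 6·(0.114286)² + (0.114286)³) = 6561 · 1.765574.

So E[X^4] = 11583.933271.


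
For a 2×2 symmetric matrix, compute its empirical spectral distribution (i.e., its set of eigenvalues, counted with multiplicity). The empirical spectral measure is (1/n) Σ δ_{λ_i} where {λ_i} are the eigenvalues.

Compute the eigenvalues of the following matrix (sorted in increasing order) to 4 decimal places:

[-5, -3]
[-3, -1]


Since M is real symmetric, both eigenvalues are real; they are the roots of det(λI − M) = λ² − (tr M) λ + det M.
tr M = -5 + (-1) = -6.
det M = (-5)·(-1) − (-3)² = 5 − 9 = -4.
Characteristic polynomial: λ² + 6λ − 4 = 0.
Discriminant Δ = (tr M)² − 4·det M = 36 − (-16) = 52; √Δ = 7.211103.
λ = (tr M ± √Δ)/2 = (-6 ± 7.211103)/2, giving (tr M − √Δ)/2 = -6.6056 and (tr M + √Δ)/2 = 0.6056.

Eigenvalues sorted in increasing order: [-6.6056, 0.6056].


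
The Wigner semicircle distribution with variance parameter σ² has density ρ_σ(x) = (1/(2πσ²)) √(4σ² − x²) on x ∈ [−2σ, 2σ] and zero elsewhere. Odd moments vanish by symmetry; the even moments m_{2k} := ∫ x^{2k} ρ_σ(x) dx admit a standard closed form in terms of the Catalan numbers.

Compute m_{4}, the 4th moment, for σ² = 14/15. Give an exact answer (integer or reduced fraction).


By the scaled semicircle moment identity, m_{2k} = σ^{2k} · C_k with k = 2.
C_2 = (1/(k+1)) · C(2k, k) = (1/3) · C(4, 2) = (1/3) · 6 = 2.
σ^{2k} = (σ²)^k = (14/15)^2 = 196/225.

Therefore m_{4} = σ^{4} · C_2 = (196/225) · 2 = 392/225.


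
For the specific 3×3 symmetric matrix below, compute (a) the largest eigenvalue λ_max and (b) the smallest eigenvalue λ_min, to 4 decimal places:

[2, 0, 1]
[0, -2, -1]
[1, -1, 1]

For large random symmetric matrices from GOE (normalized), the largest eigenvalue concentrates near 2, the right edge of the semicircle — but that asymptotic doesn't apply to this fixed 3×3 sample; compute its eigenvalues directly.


Since M is real symmetric, all three eigenvalues are real; they are the roots of det(λI − M) = λ³ − (tr M) λ² + s λ − det M, where s is the sum of the principal 2×2 minors.
tr M = 2 + (-2) + 1 = 1.
s = (2·(-2) − 0²) + (2·1 − 1²) + ((-2)·1 − (-1)²) = -4 + 1 + (-3) = -6.
det M (expand along row 1) = 2·(-3) − 0·1 + 1·2 = -4.
Characteristic polynomial: λ³ − λ² − 6λ + 4 = 0.
Substitute λ = y + (tr M)/3 = y + 0.333333 to remove the quadratic term: y³ + p·y + q = 0 with p = s − (tr M)²/3 = -6.333333 and q = −2(tr M)³/27 + (tr M)·s/3 − det M = 1.925926.
Three real roots ⇒ use the trigonometric (Viète) form: r = 2√(−p/3) = 2.905933, φ = arccos(3q/(p·r)) = arccos(-0.313937) = 1.890134 rad.
y_k = r·cos(φ/3 − 2πk/3) for k = 0, 1, 2 gives y = 2.347997, 0.308740, -2.656738.
λ_k = y_k + 0.333333 gives λ = 2.6813, 0.6421, -2.3234 (check: the sum is 1.0000 = tr M).

Hence λ_max = 2.6813 and λ_min = -2.3234.


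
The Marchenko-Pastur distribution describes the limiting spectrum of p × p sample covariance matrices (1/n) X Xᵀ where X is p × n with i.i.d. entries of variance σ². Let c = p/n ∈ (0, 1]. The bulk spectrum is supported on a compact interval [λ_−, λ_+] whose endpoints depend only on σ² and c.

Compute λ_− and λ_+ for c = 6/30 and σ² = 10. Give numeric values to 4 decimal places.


c = 6/30 = 0.200000; √c = 0.447214.
λ_− = σ² (1 − √c)² = 10 · (1 − 0.447214)² = 10 · (0.552786)² = 3.055728.
λ_+ = σ² (1 + √c)² = 10 · (1 + 0.447214)² = 10 · (1.447214)² = 20.944272.

Rounded to 4 decimal places: λ_− ≈ 3.0557, λ_+ ≈ 20.9443.


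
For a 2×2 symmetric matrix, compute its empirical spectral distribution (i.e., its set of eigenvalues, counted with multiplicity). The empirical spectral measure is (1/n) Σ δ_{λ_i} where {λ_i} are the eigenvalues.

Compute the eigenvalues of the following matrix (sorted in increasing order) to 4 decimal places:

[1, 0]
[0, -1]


Since M is real symmetric, both eigenvalues are real; they are the roots of det(λI − M) = λ² − (tr M) λ + det M.
tr M = 1 + (-1) = 0.
det M = 1·(-1) − 0² = -1 − 0 = -1.
Characteristic polynomial: λ² − 1 = 0.
Discriminant Δ = (tr M)² − 4·det M = 0 − (-4) = 4; √Δ = 2.000000.
λ = (tr M ± √Δ)/2 = (0 ± 2.000000)/2, giving (tr M − √Δ)/2 = -1.0000 and (tr M + √Δ)/2 = 1.0000.

Eigenvalues sorted in increasing order: [-1.0000, 1.0000].


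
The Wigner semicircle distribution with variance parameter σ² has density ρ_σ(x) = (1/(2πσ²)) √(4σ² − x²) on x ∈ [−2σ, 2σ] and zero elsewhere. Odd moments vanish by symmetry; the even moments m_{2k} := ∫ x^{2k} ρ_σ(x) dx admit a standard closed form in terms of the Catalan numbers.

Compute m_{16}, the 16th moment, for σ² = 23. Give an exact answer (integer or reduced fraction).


By the scaled semicircle moment identity, m_{2k} = σ^{2k} · C_k with k = 8.
C_8 = (1/(k+1)) · C(2k, k) = (1/9) · C(16, 8) = (1/9) · 12870 = 1430.
σ^{2k} = (σ²)^k = (23)^8 = 78310985281.

Therefore m_{16} = σ^{16} · C_8 = 78310985281 · 1430 = 111984708951830.


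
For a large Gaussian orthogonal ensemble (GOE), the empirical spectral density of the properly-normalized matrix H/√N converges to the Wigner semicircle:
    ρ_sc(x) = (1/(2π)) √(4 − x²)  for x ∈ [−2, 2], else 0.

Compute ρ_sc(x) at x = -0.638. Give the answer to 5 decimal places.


ρ_sc(x) = (1/(2π)) √(4 − x²). With x = -0.638:
  4 − x² = 4 − (-0.638)² = 4 − 0.407044 = 3.592956.
  √(4 − x²) = 1.895509.
  1/(2π) = 0.159155.
  ρ_sc(-0.638) = 0.159155 · 1.895509 = 0.301680.

Rounded to 5 decimal places: ρ_sc(-0.638) ≈ 0.30168.


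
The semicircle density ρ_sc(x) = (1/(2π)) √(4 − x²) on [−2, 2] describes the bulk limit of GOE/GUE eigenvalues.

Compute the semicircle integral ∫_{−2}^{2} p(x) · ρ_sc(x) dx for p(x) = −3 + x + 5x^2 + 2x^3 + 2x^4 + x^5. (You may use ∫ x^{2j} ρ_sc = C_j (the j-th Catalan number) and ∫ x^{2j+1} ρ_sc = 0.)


Write p(x) = Σ a_i x^i, split into monomials and integrate each against ρ_sc separately.
Using ∫ x^{2j} ρ_sc = C_j = (1/(j+1)) C(2j, j) (Catalan numbers) and ∫ x^{2j+1} ρ_sc = 0 (odd monomials vanish by symmetry):
  i = 0 (even): a_0 · C_{0} = -3 · 1 = -3
  i = 1 (odd): ∫ x^1 ρ_sc = 0 (vanishes)
  i = 2 (even): a_2 · C_{1} = 5 · 1 = 5
  i = 3 (odd): ∫ x^3 ρ_sc = 0 (vanishes)
  i = 4 (even): a_4 · C_{2} = 2 · 2 = 4
  i = 5 (odd): ∫ x^5 ρ_sc = 0 (vanishes)

Summing the contributions: ∫_{−2}^{2} p(x) ρ_sc(x) dx = (-3) + 5 + 4 = 6.


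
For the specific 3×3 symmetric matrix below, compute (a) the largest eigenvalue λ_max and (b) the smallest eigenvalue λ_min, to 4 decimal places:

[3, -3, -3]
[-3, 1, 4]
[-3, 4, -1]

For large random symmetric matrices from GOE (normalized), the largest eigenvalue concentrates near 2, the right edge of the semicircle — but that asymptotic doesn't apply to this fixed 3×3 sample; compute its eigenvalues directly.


Since M is real symmetric, all three eigenvalues are real; they are the roots of det(λI − M) = λ³ − (tr M) λ² + s λ − det M, where s is the sum of the principal 2×2 minors.
tr M = 3 + 1 + (-1) = 3.
s = (3·1 − (-3)²) + (3·(-1) − (-3)²) + (1·(-1) − 4²) = -6 + (-12) + (-17) = -35.
det M (expand along row 1) = 3·(-17) − (-3)·15 + (-3)·(-9) = 21.
Characteristic polynomial: λ³ − 3λ² − 35λ − 21 = 0.
Substitute λ = y + (tr M)/3 = y + 1.000000 to remove the quadratic term: y³ + p·y + q = 0 with p = s − (tr M)²/3 = -38.000000 and q = −2(tr M)³/27 + (tr M)·s/3 − det M = -58.000000.
Three real roots ⇒ use the trigonometric (Viète) form: r = 2√(−p/3) = 7.118052, φ = arccos(3q/(p·r)) = arccos(0.643287) = 0.872013 rad.
y_k = r·cos(φ/3 − 2πk/3) for k = 0, 1, 2 gives y = 6.819463, -1.643040, -5.176423.
λ_k = y_k + 1.000000 gives λ = 7.8195, -0.6430, -4.1764 (check: the sum is 3.0000 = tr M).

Hence λ_max = 7.8195 and λ_min = -4.1764.
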